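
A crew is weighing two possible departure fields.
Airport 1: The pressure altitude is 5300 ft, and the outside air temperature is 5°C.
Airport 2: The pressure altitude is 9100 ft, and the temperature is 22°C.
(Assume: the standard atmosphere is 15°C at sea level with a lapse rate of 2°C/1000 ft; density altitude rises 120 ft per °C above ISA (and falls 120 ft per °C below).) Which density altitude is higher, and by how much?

Airport 1: ISA temp = 4.4°C, deviation +0.6°C, DA = 5300 + 120 × 0.6 = 5372 ft.
Airport 2: ISA temp = -3.2°C, deviation +25.2°C, DA = 9100 + 120 × 25.2 = 12124 ft.
Airport 2 is higher by 12124 − 5372 = 6752 ft.

Airport 2 by 6752 ft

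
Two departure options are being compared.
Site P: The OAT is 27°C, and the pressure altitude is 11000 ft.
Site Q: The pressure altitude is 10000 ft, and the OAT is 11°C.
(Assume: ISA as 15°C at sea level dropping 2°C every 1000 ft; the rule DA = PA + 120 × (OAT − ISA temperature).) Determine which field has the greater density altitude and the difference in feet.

Site P: ISA temp = -7°C, deviation +34°C, DA = 11000 + 120 × 34 = 15080 ft.
Site Q: ISA temp = -5°C, deviation +16°C, DA = 10000 + 120 × 16 = 11920 ft.
Site P is higher by 15080 − 11920 = 3160 ft.

Site P by 3160 ft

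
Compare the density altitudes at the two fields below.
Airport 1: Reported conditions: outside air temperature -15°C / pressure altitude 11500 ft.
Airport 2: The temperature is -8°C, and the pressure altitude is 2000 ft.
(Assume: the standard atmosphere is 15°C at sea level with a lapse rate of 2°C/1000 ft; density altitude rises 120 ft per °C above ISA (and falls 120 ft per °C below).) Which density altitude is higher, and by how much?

Airport 1 by 10940 ft

Airport 1: ISA temp = -8°C, deviation -7°C, DA = 11500 + 120 × (-7) = 10660 ft.
Airport 2: ISA temp = 11°C, deviation -19°C, DA = 2000 + 120 × (-19) = -280 ft.
Airport 1 is higher by 10660 − (-280) = 10940 ft.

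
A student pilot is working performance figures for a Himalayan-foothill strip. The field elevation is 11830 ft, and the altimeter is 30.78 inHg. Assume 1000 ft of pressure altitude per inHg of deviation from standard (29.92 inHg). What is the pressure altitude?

10970 ft

Pressure correction = (29.92 − 30.78) × 1000 = -860 ft.
Pressure altitude = 11830 + (-860) = 10970 ft.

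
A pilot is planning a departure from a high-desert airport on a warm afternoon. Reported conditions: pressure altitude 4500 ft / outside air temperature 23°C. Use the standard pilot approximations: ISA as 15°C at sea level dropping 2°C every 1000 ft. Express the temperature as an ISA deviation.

ISA+17°C

ISA temperature at 4500 ft = 15 − 2 × (4500/1000) = 6°C.
Deviation = OAT − ISA = 23 − 6 = +17°C.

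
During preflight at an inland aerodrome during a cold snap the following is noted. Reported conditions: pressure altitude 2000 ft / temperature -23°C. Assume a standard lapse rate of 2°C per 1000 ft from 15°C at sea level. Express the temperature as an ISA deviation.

ISA-34°C

ISA temperature at 2000 ft = 15 − 2 × (2000/1000) = 11°C.
Deviation = OAT − ISA = -23 − 11 = -34°C.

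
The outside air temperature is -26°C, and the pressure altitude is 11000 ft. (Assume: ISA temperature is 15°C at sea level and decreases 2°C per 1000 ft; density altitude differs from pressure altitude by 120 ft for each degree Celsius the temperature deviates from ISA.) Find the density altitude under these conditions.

8720 ft

ISA temperature at 11000 ft = 15 − 2 × (11000/1000) = -7°C.
ISA deviation = -26 − (-7) = -19°C.
Density altitude = 11000 + 120 × (-19) = 11000 + (-2280) = 8720 ft.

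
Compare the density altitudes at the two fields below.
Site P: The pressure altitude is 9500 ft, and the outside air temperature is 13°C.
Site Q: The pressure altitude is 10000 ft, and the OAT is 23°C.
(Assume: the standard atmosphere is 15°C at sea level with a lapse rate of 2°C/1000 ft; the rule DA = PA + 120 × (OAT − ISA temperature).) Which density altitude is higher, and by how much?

Site P: ISA temp = -4°C, deviation +17°C, DA = 9500 + 120 × 17 = 11540 ft.
Site Q: ISA temp = -5°C, deviation +28°C, DA = 10000 + 120 × 28 = 13360 ft.
Site Q is higher by 13360 − 11540 = 1820 ft.

Site Q by 1820 ft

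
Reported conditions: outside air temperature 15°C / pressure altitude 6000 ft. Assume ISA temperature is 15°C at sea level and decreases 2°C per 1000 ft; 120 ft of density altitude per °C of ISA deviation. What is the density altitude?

ISA temperature at 6000 ft = 15 − 2 × (6000/1000) = 3°C.
ISA deviation = 15 − 3 = +12°C.
Density altitude = 6000 + 120 × (12) = 6000 + (+1440) = 7440 ft.

7440 ft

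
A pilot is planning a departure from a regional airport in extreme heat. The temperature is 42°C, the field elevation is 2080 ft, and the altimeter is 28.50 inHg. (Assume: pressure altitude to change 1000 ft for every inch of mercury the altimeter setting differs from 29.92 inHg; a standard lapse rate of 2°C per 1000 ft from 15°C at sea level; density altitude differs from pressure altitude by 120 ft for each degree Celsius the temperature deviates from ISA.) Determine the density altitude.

7580 ft

Pressure altitude = 2080 + (29.92 − 28.50) × 1000 = 2080 + (+1420) = 3500 ft.
ISA temperature at 3500 ft = 15 − 2 × (3500/1000) = 8°C.
ISA deviation = 42 − 8 = +34°C.
Density altitude = 3500 + 120 × (34) = 7580 ft.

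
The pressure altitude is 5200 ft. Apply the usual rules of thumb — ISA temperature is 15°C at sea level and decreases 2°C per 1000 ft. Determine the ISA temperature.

4.6°C

ISA temperature = 15 − 2 × (5200/1000) = 15 − 10.4 = 4.6°C.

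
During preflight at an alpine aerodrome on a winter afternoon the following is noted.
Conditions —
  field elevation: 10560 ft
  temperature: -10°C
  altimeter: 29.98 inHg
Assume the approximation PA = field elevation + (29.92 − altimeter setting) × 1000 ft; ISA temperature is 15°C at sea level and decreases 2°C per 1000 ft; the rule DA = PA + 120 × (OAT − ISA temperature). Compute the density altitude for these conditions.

10020 ft

Pressure altitude = 10560 + (29.92 − 29.98) × 1000 = 10560 + (-60) = 10500 ft.
ISA temperature at 10500 ft = 15 − 2 × (10500/1000) = -6°C.
ISA deviation = -10 − (-6) = -4°C.
Density altitude = 10500 + 120 × (-4) = 10020 ft.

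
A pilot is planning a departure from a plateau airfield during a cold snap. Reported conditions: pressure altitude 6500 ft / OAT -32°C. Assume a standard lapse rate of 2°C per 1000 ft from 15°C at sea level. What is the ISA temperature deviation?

ISA temperature at 6500 ft = 15 − 2 × (6500/1000) = 2°C.
Deviation = OAT − ISA = -32 − 2 = -34°C.

ISA-34°C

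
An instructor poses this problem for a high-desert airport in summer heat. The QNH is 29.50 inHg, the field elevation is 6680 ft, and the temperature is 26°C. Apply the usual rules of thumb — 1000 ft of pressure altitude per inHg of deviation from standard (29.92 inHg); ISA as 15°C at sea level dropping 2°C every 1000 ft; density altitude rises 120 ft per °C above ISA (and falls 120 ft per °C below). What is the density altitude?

Pressure altitude = 6680 + (29.92 − 29.50) × 1000 = 6680 + (+420) = 7100 ft.
ISA temperature at 7100 ft = 15 − 2 × (7100/1000) = 0.8°C.
ISA deviation = 26 − 0.8 = +25.2°C.
Density altitude = 7100 + 120 × (25.2) = 10124 ft.

10124 ft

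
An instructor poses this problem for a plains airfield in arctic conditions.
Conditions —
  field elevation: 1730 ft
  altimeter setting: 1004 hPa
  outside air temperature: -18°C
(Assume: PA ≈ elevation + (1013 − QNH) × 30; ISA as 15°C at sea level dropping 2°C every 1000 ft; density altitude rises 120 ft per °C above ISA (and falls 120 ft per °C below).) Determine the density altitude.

-1480 ft

Pressure altitude = 1730 + (1013 − 1004) × 30 = 1730 + (+270) = 2000 ft.
ISA temperature at 2000 ft = 15 − 2 × (2000/1000) = 11°C.
ISA deviation = -18 − 11 = -29°C.
Density altitude = 2000 + 120 × (-29) = -1480 ft.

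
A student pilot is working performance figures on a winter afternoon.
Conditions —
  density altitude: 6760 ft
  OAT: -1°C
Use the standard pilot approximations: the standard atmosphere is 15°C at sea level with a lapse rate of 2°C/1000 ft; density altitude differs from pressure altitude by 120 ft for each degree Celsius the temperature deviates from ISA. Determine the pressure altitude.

7000 ft

DA = PA + 120 × (OAT − (15 − 2·PA/1000)) = PA + 120·OAT − 1800 + 0.24·PA = 1.24·PA + 120·OAT − 1800.
So 1.24·PA = 6760 − 120 × (-1) + 1800 = 8680.
PA = 8680 / 1.24 = 7000 ft.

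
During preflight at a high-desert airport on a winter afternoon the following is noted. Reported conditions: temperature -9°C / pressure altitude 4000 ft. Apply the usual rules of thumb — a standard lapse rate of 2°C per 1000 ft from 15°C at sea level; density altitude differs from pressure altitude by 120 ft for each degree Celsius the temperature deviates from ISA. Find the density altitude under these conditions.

ISA temperature at 4000 ft = 15 − 2 × (4000/1000) = 7°C.
ISA deviation = -9 − 7 = -16°C.
Density altitude = 4000 + 120 × (-16) = 4000 + (-1920) = 2080 ft.

2080 ft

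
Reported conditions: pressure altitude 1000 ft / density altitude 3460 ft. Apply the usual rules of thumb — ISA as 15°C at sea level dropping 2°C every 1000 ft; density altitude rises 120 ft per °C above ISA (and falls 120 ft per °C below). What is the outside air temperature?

33.5°C

Density altitude − pressure altitude = 3460 − 1000 = +2460 ft.
At 120 ft/°C that is an ISA deviation of 2460/120 = +20.5°C.
ISA temperature at 1000 ft = 15 − 2 × (1000/1000) = 13°C.
OAT = ISA + deviation = 13 + (+20.5) = 33.5°C.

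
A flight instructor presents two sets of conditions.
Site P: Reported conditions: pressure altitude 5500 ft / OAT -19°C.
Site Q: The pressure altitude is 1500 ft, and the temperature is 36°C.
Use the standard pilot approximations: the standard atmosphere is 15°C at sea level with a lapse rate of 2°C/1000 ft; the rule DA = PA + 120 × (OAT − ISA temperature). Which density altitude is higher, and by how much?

Site P: ISA temp = 4°C, deviation -23°C, DA = 5500 + 120 × (-23) = 2740 ft.
Site Q: ISA temp = 12°C, deviation +24°C, DA = 1500 + 120 × 24 = 4380 ft.
Site Q is higher by 4380 − 2740 = 1640 ft.

Site Q by 1640 ft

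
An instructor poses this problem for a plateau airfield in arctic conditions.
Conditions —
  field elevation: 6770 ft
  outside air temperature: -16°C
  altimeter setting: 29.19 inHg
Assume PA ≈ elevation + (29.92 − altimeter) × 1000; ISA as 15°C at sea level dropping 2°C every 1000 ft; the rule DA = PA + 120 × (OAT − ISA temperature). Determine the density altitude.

5580 ft

Pressure altitude = 6770 + (29.92 − 29.19) × 1000 = 6770 + (+730) = 7500 ft.
ISA temperature at 7500 ft = 15 − 2 × (7500/1000) = 0°C.
ISA deviation = -16 − 0 = -16°C.
Density altitude = 7500 + 120 × (-16) = 5580 ft.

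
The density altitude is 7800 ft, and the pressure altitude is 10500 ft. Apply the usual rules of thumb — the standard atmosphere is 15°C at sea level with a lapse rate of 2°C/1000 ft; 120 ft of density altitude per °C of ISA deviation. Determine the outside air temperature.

Density altitude − pressure altitude = 7800 − 10500 = -2700 ft.
At 120 ft/°C that is an ISA deviation of -2700/120 = -22.5°C.
ISA temperature at 10500 ft = 15 − 2 × (10500/1000) = -6°C.
OAT = ISA + deviation = -6 + (-22.5) = -28.5°C.

-28.5°C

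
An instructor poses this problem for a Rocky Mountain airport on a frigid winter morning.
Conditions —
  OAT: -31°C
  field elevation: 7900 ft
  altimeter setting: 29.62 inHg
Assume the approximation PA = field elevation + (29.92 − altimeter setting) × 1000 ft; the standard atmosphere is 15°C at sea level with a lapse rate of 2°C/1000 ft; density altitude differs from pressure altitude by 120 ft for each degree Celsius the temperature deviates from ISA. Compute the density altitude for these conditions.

4648 ft

Pressure altitude = 7900 + (29.92 − 29.62) × 1000 = 7900 + (+300) = 8200 ft.
ISA temperature at 8200 ft = 15 − 2 × (8200/1000) = -1.4°C.
ISA deviation = -31 − (-1.4) = -29.6°C.
Density altitude = 8200 + 120 × (-29.6) = 4648 ft.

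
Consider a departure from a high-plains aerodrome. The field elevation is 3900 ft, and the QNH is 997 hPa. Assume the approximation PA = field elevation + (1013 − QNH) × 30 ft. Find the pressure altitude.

4380 ft

Pressure correction = (1013 − 997) × 30 = +480 ft.
Pressure altitude = 3900 + (+480) = 4380 ft.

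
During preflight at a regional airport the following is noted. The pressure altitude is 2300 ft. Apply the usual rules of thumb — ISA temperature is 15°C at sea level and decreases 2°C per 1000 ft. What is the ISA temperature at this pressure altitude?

10.4°C

ISA temperature = 15 − 2 × (2300/1000) = 15 − 4.6 = 10.4°C.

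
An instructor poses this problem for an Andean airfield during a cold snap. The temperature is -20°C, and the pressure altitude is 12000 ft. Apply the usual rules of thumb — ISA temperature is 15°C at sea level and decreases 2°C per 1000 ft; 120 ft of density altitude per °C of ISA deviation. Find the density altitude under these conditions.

10680 ft

ISA temperature at 12000 ft = 15 − 2 × (12000/1000) = -9°C.
ISA deviation = -20 − (-9) = -11°C.
Density altitude = 12000 + 120 × (-11) = 12000 + (-1320) = 10680 ft.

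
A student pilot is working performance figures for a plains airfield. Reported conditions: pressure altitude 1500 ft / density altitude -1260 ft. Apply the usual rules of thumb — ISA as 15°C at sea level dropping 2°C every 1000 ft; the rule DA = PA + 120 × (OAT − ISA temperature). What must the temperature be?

-11°C

Density altitude − pressure altitude = -1260 − 1500 = -2760 ft.
At 120 ft/°C that is an ISA deviation of -2760/120 = -23°C.
ISA temperature at 1500 ft = 15 − 2 × (1500/1000) = 12°C.
OAT = ISA + deviation = 12 + (-23) = -11°C.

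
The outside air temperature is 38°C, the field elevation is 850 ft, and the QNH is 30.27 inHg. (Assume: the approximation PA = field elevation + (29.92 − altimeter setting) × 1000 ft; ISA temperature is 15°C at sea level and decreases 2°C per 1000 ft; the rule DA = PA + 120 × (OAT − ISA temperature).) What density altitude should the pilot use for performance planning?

3380 ft

Pressure altitude = 850 + (29.92 − 30.27) × 1000 = 850 + (-350) = 500 ft.
ISA temperature at 500 ft = 15 − 2 × (500/1000) = 14°C.
ISA deviation = 38 − 14 = +24°C.
Density altitude = 500 + 120 × (24) = 3380 ft.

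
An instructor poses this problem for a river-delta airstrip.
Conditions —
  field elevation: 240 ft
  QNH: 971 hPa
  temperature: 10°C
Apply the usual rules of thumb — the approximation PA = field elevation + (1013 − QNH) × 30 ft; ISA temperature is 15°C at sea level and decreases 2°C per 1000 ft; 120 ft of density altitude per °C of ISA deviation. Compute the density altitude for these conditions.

1260 ft

Pressure altitude = 240 + (1013 − 971) × 30 = 240 + (+1260) = 1500 ft.
ISA temperature at 1500 ft = 15 − 2 × (1500/1000) = 12°C.
ISA deviation = 10 − 12 = -2°C.
Density altitude = 1500 + 120 × (-2) = 1260 ft.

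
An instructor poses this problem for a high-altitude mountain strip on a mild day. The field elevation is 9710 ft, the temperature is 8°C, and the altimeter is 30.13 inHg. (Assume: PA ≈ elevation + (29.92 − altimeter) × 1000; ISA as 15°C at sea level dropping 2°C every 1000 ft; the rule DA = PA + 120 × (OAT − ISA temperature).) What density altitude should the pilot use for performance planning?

Pressure altitude = 9710 + (29.92 − 30.13) × 1000 = 9710 + (-210) = 9500 ft.
ISA temperature at 9500 ft = 15 − 2 × (9500/1000) = -4°C.
ISA deviation = 8 − (-4) = +12°C.
Density altitude = 9500 + 120 × (12) = 10940 ft.

10940 ft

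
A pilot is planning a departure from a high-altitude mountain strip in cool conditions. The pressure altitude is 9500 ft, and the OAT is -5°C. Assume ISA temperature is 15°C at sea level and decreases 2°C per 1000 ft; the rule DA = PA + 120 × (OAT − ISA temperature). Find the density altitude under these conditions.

ISA temperature at 9500 ft = 15 − 2 × (9500/1000) = -4°C.
ISA deviation = -5 − (-4) = -1°C.
Density altitude = 9500 + 120 × (-1) = 9500 + (-120) = 9380 ft.

9380 ft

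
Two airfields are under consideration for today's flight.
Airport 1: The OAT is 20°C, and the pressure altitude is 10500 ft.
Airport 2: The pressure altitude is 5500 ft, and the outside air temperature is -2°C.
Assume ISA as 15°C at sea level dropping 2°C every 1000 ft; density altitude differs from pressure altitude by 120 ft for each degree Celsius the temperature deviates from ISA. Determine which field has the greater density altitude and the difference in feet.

Airport 1 by 8840 ft

Airport 1: ISA temp = -6°C, deviation +26°C, DA = 10500 + 120 × 26 = 13620 ft.
Airport 2: ISA temp = 4°C, deviation -6°C, DA = 5500 + 120 × (-6) = 4780 ft.
Airport 1 is higher by 13620 − 4780 = 8840 ft.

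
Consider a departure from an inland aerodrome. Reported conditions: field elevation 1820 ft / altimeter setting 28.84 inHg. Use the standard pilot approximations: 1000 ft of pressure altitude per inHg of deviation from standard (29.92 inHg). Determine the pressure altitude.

2900 ft

Pressure correction = (29.92 − 28.84) × 1000 = +1080 ft.
Pressure altitude = 1820 + (+1080) = 2900 ft.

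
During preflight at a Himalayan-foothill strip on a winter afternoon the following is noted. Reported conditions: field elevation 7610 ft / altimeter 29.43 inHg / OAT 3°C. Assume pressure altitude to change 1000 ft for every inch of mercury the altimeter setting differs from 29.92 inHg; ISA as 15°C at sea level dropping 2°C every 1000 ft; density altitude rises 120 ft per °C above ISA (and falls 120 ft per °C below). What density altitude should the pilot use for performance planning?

Pressure altitude = 7610 + (29.92 − 29.43) × 1000 = 7610 + (+490) = 8100 ft.
ISA temperature at 8100 ft = 15 − 2 × (8100/1000) = -1.2°C.
ISA deviation = 3 − (-1.2) = +4.2°C.
Density altitude = 8100 + 120 × (4.2) = 8604 ft.

8604 ft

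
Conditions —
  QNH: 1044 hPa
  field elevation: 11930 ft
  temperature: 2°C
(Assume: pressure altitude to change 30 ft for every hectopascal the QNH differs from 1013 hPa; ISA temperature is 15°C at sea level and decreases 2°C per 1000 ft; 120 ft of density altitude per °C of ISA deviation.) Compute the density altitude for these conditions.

12080 ft

Pressure altitude = 11930 + (1013 − 1044) × 30 = 11930 + (-930) = 11000 ft.
ISA temperature at 11000 ft = 15 − 2 × (11000/1000) = -7°C.
ISA deviation = 2 − (-7) = +9°C.
Density altitude = 11000 + 120 × (9) = 12080 ft.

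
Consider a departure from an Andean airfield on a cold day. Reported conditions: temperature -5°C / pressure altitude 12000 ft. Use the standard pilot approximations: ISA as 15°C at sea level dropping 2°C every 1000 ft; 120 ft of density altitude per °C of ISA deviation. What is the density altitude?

ISA temperature at 12000 ft = 15 − 2 × (12000/1000) = -9°C.
ISA deviation = -5 − (-9) = +4°C.
Density altitude = 12000 + 120 × (4) = 12000 + (+480) = 12480 ft.

12480 ft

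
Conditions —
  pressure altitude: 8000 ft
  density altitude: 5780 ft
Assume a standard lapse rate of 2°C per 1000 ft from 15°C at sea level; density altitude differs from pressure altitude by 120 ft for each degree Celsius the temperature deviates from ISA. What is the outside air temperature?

-19.5°C

Density altitude − pressure altitude = 5780 − 8000 = -2220 ft.
At 120 ft/°C that is an ISA deviation of -2220/120 = -18.5°C.
ISA temperature at 8000 ft = 15 − 2 × (8000/1000) = -1°C.
OAT = ISA + deviation = -1 + (-18.5) = -19.5°C.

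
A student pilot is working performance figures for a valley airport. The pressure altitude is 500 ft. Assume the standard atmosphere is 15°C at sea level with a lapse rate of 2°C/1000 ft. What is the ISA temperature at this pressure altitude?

14°C

ISA temperature = 15 − 2 × (500/1000) = 15 − 1 = 14°C.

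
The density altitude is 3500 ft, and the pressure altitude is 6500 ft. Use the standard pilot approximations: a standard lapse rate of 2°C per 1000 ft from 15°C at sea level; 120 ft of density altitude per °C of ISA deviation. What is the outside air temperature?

-23°C

Density altitude − pressure altitude = 3500 − 6500 = -3000 ft.
At 120 ft/°C that is an ISA deviation of -3000/120 = -25°C.
ISA temperature at 6500 ft = 15 − 2 × (6500/1000) = 2°C.
OAT = ISA + deviation = 2 + (-25) = -23°C.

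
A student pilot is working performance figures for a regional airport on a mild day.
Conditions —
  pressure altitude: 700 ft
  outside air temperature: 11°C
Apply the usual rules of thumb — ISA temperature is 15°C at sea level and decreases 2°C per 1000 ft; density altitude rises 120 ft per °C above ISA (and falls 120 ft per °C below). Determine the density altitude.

388 ft

ISA temperature at 700 ft = 15 − 2 × (700/1000) = 13.6°C.
ISA deviation = 11 − 13.6 = -2.6°C.
Density altitude = 700 + 120 × (-2.6) = 700 + (-312) = 388 ft.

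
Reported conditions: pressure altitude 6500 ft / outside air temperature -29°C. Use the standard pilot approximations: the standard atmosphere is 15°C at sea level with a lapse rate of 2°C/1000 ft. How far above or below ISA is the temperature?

ISA-31°C

ISA temperature at 6500 ft = 15 − 2 × (6500/1000) = 2°C.
Deviation = OAT − ISA = -29 − 2 = -31°C.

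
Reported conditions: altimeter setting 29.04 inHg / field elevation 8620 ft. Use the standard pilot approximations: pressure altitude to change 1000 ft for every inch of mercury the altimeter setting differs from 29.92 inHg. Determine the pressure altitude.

Pressure correction = (29.92 − 29.04) × 1000 = +880 ft.
Pressure altitude = 8620 + (+880) = 9500 ft.

9500 ft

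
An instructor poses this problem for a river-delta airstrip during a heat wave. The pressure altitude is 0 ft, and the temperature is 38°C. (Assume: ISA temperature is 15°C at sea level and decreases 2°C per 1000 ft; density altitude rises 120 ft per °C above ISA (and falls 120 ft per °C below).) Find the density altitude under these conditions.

2760 ft

ISA temperature at 0 ft = 15 − 2 × (0/1000) = 15°C.
ISA deviation = 38 − 15 = +23°C.
Density altitude = 0 + 120 × (23) = 0 + (+2760) = 2760 ft.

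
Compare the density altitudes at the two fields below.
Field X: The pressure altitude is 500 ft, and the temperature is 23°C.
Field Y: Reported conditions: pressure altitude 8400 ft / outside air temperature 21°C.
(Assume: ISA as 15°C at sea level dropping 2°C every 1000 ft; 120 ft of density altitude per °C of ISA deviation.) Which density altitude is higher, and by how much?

Field Y by 9556 ft

Field X: ISA temp = 14°C, deviation +9°C, DA = 500 + 120 × 9 = 1580 ft.
Field Y: ISA temp = -1.8°C, deviation +22.8°C, DA = 8400 + 120 × 22.8 = 11136 ft.
Field Y is higher by 11136 − 1580 = 9556 ft.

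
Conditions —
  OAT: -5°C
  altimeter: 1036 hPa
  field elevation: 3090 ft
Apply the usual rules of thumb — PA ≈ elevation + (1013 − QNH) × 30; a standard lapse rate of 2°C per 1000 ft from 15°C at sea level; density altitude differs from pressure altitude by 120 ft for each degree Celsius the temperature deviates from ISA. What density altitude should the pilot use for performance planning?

Pressure altitude = 3090 + (1013 − 1036) × 30 = 3090 + (-690) = 2400 ft.
ISA temperature at 2400 ft = 15 − 2 × (2400/1000) = 10.2°C.
ISA deviation = -5 − 10.2 = -15.2°C.
Density altitude = 2400 + 120 × (-15.2) = 576 ft.

576 ft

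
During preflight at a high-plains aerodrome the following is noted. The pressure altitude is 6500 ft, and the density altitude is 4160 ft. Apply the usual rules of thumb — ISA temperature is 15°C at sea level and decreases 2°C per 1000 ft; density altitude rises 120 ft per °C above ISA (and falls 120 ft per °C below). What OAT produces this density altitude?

Density altitude − pressure altitude = 4160 − 6500 = -2340 ft.
At 120 ft/°C that is an ISA deviation of -2340/120 = -19.5°C.
ISA temperature at 6500 ft = 15 − 2 × (6500/1000) = 2°C.
OAT = ISA + deviation = 2 + (-19.5) = -17.5°C.

-17.5°C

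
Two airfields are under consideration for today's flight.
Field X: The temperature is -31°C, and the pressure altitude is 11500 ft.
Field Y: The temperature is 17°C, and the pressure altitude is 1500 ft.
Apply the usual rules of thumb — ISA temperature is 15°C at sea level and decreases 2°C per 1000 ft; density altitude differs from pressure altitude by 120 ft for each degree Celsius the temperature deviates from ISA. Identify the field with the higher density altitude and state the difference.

Field X by 6640 ft

Field X: ISA temp = -8°C, deviation -23°C, DA = 11500 + 120 × (-23) = 8740 ft.
Field Y: ISA temp = 12°C, deviation +5°C, DA = 1500 + 120 × 5 = 2100 ft.
Field X is higher by 8740 − 2100 = 6640 ft.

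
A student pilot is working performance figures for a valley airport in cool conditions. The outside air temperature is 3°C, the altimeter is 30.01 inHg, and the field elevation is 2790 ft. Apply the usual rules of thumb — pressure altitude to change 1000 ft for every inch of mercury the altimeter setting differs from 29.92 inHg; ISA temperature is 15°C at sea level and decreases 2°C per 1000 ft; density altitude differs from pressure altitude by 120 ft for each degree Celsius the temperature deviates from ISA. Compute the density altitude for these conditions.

1908 ft

Pressure altitude = 2790 + (29.92 − 30.01) × 1000 = 2790 + (-90) = 2700 ft.
ISA temperature at 2700 ft = 15 − 2 × (2700/1000) = 9.6°C.
ISA deviation = 3 − 9.6 = -6.6°C.
Density altitude = 2700 + 120 × (-6.6) = 1908 ft.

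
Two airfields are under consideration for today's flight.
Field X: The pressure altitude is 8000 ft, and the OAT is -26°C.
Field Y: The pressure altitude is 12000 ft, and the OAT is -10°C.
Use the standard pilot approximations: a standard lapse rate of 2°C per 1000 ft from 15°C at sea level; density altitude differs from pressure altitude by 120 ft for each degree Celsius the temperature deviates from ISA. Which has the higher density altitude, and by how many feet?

Field X: ISA temp = -1°C, deviation -25°C, DA = 8000 + 120 × (-25) = 5000 ft.
Field Y: ISA temp = -9°C, deviation -1°C, DA = 12000 + 120 × (-1) = 11880 ft.
Field Y is higher by 11880 − 5000 = 6880 ft.

Field Y by 6880 ft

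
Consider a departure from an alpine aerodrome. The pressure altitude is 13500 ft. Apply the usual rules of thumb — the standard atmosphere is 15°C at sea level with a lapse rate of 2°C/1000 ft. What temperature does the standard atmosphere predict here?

-12°C

ISA temperature = 15 − 2 × (13500/1000) = 15 − 27 = -12°C.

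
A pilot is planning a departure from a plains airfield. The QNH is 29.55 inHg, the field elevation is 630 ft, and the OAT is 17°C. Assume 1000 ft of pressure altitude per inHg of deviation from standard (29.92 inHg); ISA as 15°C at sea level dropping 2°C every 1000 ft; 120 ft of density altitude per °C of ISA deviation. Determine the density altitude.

1480 ft

Pressure altitude = 630 + (29.92 − 29.55) × 1000 = 630 + (+370) = 1000 ft.
ISA temperature at 1000 ft = 15 − 2 × (1000/1000) = 13°C.
ISA deviation = 17 − 13 = +4°C.
Density altitude = 1000 + 120 × (4) = 1480 ft.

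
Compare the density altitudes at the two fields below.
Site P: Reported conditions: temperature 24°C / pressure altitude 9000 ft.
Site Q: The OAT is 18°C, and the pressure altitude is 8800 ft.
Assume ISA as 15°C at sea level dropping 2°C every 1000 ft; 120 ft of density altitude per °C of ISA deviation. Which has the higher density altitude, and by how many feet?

Site P by 968 ft

Site P: ISA temp = -3°C, deviation +27°C, DA = 9000 + 120 × 27 = 12240 ft.
Site Q: ISA temp = -2.6°C, deviation +20.6°C, DA = 8800 + 120 × 20.6 = 11272 ft.
Site P is higher by 12240 − 11272 = 968 ft.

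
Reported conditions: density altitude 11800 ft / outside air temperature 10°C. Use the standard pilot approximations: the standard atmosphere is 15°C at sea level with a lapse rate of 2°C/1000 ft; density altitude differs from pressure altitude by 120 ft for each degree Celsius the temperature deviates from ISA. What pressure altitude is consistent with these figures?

DA = PA + 120 × (OAT − (15 − 2·PA/1000)) = PA + 120·OAT − 1800 + 0.24·PA = 1.24·PA + 120·OAT − 1800.
So 1.24·PA = 11800 − 120 × 10 + 1800 = 12400.
PA = 12400 / 1.24 = 10000 ft.

10000 ft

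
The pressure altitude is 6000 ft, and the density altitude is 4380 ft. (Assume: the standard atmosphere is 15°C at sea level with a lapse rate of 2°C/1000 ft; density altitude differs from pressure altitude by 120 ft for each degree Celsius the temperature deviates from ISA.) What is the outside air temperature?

-10.5°C

Density altitude − pressure altitude = 4380 − 6000 = -1620 ft.
At 120 ft/°C that is an ISA deviation of -1620/120 = -13.5°C.
ISA temperature at 6000 ft = 15 − 2 × (6000/1000) = 3°C.
OAT = ISA + deviation = 3 + (-13.5) = -10.5°C.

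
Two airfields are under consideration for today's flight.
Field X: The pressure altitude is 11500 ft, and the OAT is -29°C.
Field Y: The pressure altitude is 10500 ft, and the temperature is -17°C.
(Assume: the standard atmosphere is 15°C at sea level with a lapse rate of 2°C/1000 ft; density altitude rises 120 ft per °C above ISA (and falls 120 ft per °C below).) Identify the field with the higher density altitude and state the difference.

Field Y by 200 ft

Field X: ISA temp = -8°C, deviation -21°C, DA = 11500 + 120 × (-21) = 8980 ft.
Field Y: ISA temp = -6°C, deviation -11°C, DA = 10500 + 120 × (-11) = 9180 ft.
Field Y is higher by 9180 − 8980 = 200 ft.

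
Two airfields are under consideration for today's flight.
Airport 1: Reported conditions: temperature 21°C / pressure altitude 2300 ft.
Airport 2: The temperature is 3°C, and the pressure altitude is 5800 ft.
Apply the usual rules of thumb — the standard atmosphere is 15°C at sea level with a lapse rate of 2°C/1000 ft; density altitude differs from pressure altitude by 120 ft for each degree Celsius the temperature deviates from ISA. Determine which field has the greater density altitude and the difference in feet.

Airport 2 by 2180 ft

Airport 1: ISA temp = 10.4°C, deviation +10.6°C, DA = 2300 + 120 × 10.6 = 3572 ft.
Airport 2: ISA temp = 3.4°C, deviation -0.4°C, DA = 5800 + 120 × (-0.4) = 5752 ft.
Airport 2 is higher by 5752 − 3572 = 2180 ft.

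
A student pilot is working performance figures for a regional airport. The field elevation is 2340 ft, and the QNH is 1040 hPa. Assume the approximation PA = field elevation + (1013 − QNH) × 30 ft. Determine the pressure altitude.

1530 ft

Pressure correction = (1013 − 1040) × 30 = -810 ft.
Pressure altitude = 2340 + (-810) = 1530 ft.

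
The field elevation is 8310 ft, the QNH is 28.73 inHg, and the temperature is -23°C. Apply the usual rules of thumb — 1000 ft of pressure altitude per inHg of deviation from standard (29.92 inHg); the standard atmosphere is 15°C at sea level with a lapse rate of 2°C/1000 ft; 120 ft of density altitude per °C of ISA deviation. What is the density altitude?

7220 ft

Pressure altitude = 8310 + (29.92 − 28.73) × 1000 = 8310 + (+1190) = 9500 ft.
ISA temperature at 9500 ft = 15 − 2 × (9500/1000) = -4°C.
ISA deviation = -23 − (-4) = -19°C.
Density altitude = 9500 + 120 × (-19) = 7220 ft.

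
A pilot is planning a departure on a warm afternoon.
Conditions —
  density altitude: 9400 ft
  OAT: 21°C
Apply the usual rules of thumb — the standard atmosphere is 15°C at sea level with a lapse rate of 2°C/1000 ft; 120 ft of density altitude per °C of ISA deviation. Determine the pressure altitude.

DA = PA + 120 × (OAT − (15 − 2·PA/1000)) = PA + 120·OAT − 1800 + 0.24·PA = 1.24·PA + 120·OAT − 1800.
So 1.24·PA = 9400 − 120 × 21 + 1800 = 8680.
PA = 8680 / 1.24 = 7000 ft.

7000 ft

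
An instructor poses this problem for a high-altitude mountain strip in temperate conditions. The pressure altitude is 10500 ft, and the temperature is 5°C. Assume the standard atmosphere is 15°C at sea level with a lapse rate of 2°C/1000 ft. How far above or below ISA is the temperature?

ISA temperature at 10500 ft = 15 − 2 × (10500/1000) = -6°C.
Deviation = OAT − ISA = 5 − (-6) = +11°C.

ISA+11°C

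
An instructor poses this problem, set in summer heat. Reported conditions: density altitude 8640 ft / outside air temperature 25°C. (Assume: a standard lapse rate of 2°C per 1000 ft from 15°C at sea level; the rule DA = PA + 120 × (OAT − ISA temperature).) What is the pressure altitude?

DA = PA + 120 × (OAT − (15 − 2·PA/1000)) = PA + 120·OAT − 1800 + 0.24·PA = 1.24·PA + 120·OAT − 1800.
So 1.24·PA = 8640 − 120 × 25 + 1800 = 7440.
PA = 7440 / 1.24 = 6000 ft.

6000 ft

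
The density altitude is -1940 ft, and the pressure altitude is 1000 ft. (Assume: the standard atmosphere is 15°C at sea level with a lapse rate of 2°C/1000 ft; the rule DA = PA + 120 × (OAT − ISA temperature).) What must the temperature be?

-11.5°C

Density altitude − pressure altitude = -1940 − 1000 = -2940 ft.
At 120 ft/°C that is an ISA deviation of -2940/120 = -24.5°C.
ISA temperature at 1000 ft = 15 − 2 × (1000/1000) = 13°C.
OAT = ISA + deviation = 13 + (-24.5) = -11.5°C.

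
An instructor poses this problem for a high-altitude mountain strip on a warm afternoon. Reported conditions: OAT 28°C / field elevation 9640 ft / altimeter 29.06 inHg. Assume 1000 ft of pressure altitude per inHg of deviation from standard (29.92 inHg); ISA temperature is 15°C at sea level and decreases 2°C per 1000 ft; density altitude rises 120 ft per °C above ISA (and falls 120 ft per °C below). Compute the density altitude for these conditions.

Pressure altitude = 9640 + (29.92 − 29.06) × 1000 = 9640 + (+860) = 10500 ft.
ISA temperature at 10500 ft = 15 − 2 × (10500/1000) = -6°C.
ISA deviation = 28 − (-6) = +34°C.
Density altitude = 10500 + 120 × (34) = 14580 ft.

14580 ft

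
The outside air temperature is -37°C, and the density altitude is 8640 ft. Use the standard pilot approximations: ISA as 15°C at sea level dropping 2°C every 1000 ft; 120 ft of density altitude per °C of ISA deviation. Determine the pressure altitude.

DA = PA + 120 × (OAT − (15 − 2·PA/1000)) = PA + 120·OAT − 1800 + 0.24·PA = 1.24·PA + 120·OAT − 1800.
So 1.24·PA = 8640 − 120 × (-37) + 1800 = 14880.
PA = 14880 / 1.24 = 12000 ft.

12000 ft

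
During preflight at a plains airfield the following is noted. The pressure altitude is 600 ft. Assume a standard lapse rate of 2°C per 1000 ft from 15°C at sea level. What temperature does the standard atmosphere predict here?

13.8°C

ISA temperature = 15 − 2 × (600/1000) = 15 − 1.2 = 13.8°C.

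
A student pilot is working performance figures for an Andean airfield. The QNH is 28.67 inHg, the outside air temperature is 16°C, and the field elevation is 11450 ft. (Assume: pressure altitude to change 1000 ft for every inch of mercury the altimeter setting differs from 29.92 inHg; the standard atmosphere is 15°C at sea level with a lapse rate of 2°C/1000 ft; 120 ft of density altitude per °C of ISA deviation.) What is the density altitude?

Pressure altitude = 11450 + (29.92 − 28.67) × 1000 = 11450 + (+1250) = 12700 ft.
ISA temperature at 12700 ft = 15 − 2 × (12700/1000) = -10.4°C.
ISA deviation = 16 − (-10.4) = +26.4°C.
Density altitude = 12700 + 120 × (26.4) = 15868 ft.

15868 ft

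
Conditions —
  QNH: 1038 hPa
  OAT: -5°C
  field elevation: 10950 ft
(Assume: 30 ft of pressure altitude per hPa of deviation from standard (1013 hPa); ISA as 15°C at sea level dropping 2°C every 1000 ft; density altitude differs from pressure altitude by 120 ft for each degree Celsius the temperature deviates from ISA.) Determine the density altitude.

Pressure altitude = 10950 + (1013 − 1038) × 30 = 10950 + (-750) = 10200 ft.
ISA temperature at 10200 ft = 15 − 2 × (10200/1000) = -5.4°C.
ISA deviation = -5 − (-5.4) = +0.4°C.
Density altitude = 10200 + 120 × (0.4) = 10248 ft.

10248 ft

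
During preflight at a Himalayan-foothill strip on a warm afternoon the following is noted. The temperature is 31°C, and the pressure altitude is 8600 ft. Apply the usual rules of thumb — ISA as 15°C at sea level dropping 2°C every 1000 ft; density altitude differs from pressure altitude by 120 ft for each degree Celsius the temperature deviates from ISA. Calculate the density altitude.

12584 ft

ISA temperature at 8600 ft = 15 − 2 × (8600/1000) = -2.2°C.
ISA deviation = 31 − (-2.2) = +33.2°C.
Density altitude = 8600 + 120 × (33.2) = 8600 + (+3984) = 12584 ft.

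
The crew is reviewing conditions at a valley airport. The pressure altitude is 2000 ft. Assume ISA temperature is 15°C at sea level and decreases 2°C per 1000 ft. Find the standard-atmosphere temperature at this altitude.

ISA temperature = 15 − 2 × (2000/1000) = 15 − 4 = 11°C.

11°C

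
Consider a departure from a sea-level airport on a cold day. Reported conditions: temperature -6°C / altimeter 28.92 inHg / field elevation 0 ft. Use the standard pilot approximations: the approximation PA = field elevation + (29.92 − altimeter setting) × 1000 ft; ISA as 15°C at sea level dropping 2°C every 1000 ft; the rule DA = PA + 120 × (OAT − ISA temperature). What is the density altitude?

-1280 ft

Pressure altitude = 0 + (29.92 − 28.92) × 1000 = 0 + (+1000) = 1000 ft.
ISA temperature at 1000 ft = 15 − 2 × (1000/1000) = 13°C.
ISA deviation = -6 − 13 = -19°C.
Density altitude = 1000 + 120 × (-19) = -1280 ft.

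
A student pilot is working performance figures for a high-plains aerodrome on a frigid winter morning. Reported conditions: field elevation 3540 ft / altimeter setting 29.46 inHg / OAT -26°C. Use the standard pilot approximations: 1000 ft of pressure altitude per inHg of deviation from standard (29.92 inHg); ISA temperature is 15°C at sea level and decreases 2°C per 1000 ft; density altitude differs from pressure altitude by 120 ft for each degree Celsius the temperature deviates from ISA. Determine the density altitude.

Pressure altitude = 3540 + (29.92 − 29.46) × 1000 = 3540 + (+460) = 4000 ft.
ISA temperature at 4000 ft = 15 − 2 × (4000/1000) = 7°C.
ISA deviation = -26 − 7 = -33°C.
Density altitude = 4000 + 120 × (-33) = 40 ft.

40 ft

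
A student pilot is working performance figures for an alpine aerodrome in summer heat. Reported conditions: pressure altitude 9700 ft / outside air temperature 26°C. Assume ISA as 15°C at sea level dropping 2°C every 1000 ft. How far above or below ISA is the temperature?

ISA+30.4°C

ISA temperature at 9700 ft = 15 − 2 × (9700/1000) = -4.4°C.
Deviation = OAT − ISA = 26 − (-4.4) = +30.4°C.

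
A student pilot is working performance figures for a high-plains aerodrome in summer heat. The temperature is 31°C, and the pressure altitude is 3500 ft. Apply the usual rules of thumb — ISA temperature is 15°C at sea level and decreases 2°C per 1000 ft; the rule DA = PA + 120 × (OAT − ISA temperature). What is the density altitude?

6260 ft

ISA temperature at 3500 ft = 15 − 2 × (3500/1000) = 8°C.
ISA deviation = 31 − 8 = +23°C.
Density altitude = 3500 + 120 × (23) = 3500 + (+2760) = 6260 ft.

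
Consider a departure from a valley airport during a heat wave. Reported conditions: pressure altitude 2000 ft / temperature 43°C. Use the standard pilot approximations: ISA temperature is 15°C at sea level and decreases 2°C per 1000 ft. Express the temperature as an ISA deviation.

ISA temperature at 2000 ft = 15 − 2 × (2000/1000) = 11°C.
Deviation = OAT − ISA = 43 − 11 = +32°C.

ISA+32°C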